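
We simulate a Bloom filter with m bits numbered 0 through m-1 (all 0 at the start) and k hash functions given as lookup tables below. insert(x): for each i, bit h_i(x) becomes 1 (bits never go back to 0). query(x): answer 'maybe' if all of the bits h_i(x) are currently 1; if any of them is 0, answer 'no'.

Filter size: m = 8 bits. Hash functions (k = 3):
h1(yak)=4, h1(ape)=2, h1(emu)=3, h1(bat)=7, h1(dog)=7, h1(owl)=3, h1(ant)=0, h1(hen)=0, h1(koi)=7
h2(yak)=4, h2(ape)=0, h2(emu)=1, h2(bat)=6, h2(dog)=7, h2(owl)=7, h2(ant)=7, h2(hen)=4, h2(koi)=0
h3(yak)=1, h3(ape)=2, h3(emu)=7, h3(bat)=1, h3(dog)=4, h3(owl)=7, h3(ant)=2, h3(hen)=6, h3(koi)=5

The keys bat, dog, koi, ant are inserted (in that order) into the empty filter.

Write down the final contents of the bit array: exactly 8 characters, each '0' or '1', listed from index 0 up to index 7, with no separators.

Answer: 11101111

Derivation:
Start: bits=00000000
After insert 'bat': sets bits 1 6 7 -> bits=01000011
After insert 'dog': sets bits 4 7 -> bits=01001011
After insert 'koi': sets bits 0 5 7 -> bits=11001111
After insert 'ant': sets bits 0 2 7 -> bits=11101111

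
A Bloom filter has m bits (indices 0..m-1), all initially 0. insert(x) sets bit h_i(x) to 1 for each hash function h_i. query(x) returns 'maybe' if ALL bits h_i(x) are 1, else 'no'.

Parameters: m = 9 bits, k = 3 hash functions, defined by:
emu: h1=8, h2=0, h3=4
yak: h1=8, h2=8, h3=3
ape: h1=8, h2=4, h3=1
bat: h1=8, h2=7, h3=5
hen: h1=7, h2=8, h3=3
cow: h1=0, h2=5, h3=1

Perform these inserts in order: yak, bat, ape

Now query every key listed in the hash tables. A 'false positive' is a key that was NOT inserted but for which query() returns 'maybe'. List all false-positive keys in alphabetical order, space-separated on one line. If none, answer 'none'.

Start: bits=000000000
After insert 'yak': sets bits 3 8 -> bits=000100001
After insert 'bat': sets bits 5 7 8 -> bits=000101011
After insert 'ape': sets bits 1 4 8 -> bits=010111011
Not inserted: cow emu hen — query each against bits=010111011:
query cow: checks bit0=0, bit1=1, bit5=1 (has a 0) -> no => not a false positive
query emu: checks bit0=0, bit4=1, bit8=1 (has a 0) -> no => not a false positive
query hen: checks bit3=1, bit7=1, bit8=1 (all 1) -> maybe => FALSE POSITIVE
False positives (alphabetical): hen

Answer: hen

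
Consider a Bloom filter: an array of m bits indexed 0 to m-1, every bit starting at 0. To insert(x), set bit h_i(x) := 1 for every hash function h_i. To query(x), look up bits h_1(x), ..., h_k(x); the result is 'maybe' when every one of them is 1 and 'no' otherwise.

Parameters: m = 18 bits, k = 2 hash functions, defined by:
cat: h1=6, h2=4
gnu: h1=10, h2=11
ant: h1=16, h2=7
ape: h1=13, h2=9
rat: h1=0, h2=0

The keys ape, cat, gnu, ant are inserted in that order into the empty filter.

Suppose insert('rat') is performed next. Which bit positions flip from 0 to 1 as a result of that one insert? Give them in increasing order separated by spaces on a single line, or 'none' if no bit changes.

Answer: 0

Derivation:
Start: bits=000000000000000000
After insert 'ape': sets bits 9 13 -> bits=000000000100010000
After insert 'cat': sets bits 4 6 -> bits=000010100100010000
After insert 'gnu': sets bits 10 11 -> bits=000010100111010000
After insert 'ant': sets bits 7 16 -> bits=000010110111010010
insert 'rat' would touch bits 0; currently bit0=0
Bits that are 0 among those (would change 0->1): 0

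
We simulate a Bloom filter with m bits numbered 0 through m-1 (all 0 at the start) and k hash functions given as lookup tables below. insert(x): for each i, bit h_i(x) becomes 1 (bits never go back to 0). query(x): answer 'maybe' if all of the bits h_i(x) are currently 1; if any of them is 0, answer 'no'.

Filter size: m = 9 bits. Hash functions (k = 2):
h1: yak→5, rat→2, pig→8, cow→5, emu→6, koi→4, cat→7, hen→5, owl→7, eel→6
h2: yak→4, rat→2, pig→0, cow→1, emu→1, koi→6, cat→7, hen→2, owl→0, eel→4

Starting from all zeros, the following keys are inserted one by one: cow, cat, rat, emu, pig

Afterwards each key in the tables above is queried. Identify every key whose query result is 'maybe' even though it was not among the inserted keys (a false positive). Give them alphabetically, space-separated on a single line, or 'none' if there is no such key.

Start: bits=000000000
After insert 'cow': sets bits 1 5 -> bits=010001000
After insert 'cat': sets bits 7 -> bits=010001010
After insert 'rat': sets bits 2 -> bits=011001010
After insert 'emu': sets bits 1 6 -> bits=011001110
After insert 'pig': sets bits 0 8 -> bits=111001111
Not inserted: eel hen koi owl yak — query each against bits=111001111:
query eel: checks bit4=0, bit6=1 (has a 0) -> no => not a false positive
query hen: checks bit2=1, bit5=1 (all 1) -> maybe => FALSE POSITIVE
query koi: checks bit4=0, bit6=1 (has a 0) -> no => not a false positive
query owl: checks bit0=1, bit7=1 (all 1) -> maybe => FALSE POSITIVE
query yak: checks bit4=0, bit5=1 (has a 0) -> no => not a false positive
False positives (alphabetical): hen owl

Answer: hen owl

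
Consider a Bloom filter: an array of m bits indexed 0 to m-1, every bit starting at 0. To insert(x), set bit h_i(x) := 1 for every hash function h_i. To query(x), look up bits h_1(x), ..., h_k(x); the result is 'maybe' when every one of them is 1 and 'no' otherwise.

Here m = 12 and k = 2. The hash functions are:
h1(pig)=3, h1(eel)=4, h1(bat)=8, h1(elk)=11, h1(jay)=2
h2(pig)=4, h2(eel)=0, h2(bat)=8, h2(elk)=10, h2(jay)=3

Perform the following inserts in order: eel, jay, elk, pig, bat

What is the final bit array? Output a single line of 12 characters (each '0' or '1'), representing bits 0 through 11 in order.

Start: bits=000000000000
After insert 'eel': sets bits 0 4 -> bits=100010000000
After insert 'jay': sets bits 2 3 -> bits=101110000000
After insert 'elk': sets bits 10 11 -> bits=101110000011
After insert 'pig': sets bits 3 4 -> bits=101110000011
After insert 'bat': sets bits 8 -> bits=101110001011

Answer: 101110001011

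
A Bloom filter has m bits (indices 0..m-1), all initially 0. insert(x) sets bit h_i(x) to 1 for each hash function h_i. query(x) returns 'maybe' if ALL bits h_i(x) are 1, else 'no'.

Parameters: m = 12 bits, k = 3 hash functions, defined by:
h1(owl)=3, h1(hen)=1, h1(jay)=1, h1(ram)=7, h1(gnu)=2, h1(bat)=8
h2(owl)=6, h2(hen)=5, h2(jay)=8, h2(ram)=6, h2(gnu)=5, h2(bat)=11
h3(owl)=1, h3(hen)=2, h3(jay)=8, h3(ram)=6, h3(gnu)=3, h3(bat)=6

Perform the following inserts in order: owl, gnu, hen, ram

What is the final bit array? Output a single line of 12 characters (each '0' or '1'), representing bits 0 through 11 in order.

Start: bits=000000000000
After insert 'owl': sets bits 1 3 6 -> bits=010100100000
After insert 'gnu': sets bits 2 3 5 -> bits=011101100000
After insert 'hen': sets bits 1 2 5 -> bits=011101100000
After insert 'ram': sets bits 6 7 -> bits=011101110000

Answer: 011101110000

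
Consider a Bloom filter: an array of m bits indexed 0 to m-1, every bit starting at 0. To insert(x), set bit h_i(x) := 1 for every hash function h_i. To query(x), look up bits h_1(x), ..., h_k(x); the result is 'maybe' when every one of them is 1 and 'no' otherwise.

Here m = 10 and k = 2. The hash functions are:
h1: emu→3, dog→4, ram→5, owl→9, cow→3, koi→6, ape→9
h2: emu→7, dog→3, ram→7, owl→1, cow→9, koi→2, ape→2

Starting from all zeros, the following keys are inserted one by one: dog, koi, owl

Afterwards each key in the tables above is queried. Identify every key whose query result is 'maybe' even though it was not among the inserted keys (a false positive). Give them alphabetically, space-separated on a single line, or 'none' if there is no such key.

Answer: ape cow

Derivation:
Start: bits=0000000000
After insert 'dog': sets bits 3 4 -> bits=0001100000
After insert 'koi': sets bits 2 6 -> bits=0011101000
After insert 'owl': sets bits 1 9 -> bits=0111101001
Not inserted: ape cow emu ram — query each against bits=0111101001:
query ape: checks bit2=1, bit9=1 (all 1) -> maybe => FALSE POSITIVE
query cow: checks bit3=1, bit9=1 (all 1) -> maybe => FALSE POSITIVE
query emu: checks bit3=1, bit7=0 (has a 0) -> no => not a false positive
query ram: checks bit5=0, bit7=0 (has a 0) -> no => not a false positive
False positives (alphabetical): ape cow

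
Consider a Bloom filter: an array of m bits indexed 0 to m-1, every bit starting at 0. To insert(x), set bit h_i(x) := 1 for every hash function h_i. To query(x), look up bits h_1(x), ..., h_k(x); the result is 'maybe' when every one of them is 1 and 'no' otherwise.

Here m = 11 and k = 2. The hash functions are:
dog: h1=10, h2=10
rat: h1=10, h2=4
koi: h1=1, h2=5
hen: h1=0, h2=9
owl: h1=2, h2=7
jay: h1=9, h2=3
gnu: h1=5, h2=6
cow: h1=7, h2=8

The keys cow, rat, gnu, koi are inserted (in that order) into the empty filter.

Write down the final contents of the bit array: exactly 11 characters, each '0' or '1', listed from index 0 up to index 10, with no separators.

Answer: 01001111101

Derivation:
Start: bits=00000000000
After insert 'cow': sets bits 7 8 -> bits=00000001100
After insert 'rat': sets bits 4 10 -> bits=00001001101
After insert 'gnu': sets bits 5 6 -> bits=00001111101
After insert 'koi': sets bits 1 5 -> bits=01001111101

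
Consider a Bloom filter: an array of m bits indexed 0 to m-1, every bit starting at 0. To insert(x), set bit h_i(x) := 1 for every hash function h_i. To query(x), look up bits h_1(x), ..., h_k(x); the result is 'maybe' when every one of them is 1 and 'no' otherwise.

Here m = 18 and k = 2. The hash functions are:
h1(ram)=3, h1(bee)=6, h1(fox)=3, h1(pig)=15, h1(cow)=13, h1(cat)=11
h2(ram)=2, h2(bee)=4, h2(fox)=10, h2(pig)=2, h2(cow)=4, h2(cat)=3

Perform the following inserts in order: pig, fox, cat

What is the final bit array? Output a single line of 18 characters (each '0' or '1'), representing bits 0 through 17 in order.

Answer: 001100000011000100

Derivation:
Start: bits=000000000000000000
After insert 'pig': sets bits 2 15 -> bits=001000000000000100
After insert 'fox': sets bits 3 10 -> bits=001100000010000100
After insert 'cat': sets bits 3 11 -> bits=001100000011000100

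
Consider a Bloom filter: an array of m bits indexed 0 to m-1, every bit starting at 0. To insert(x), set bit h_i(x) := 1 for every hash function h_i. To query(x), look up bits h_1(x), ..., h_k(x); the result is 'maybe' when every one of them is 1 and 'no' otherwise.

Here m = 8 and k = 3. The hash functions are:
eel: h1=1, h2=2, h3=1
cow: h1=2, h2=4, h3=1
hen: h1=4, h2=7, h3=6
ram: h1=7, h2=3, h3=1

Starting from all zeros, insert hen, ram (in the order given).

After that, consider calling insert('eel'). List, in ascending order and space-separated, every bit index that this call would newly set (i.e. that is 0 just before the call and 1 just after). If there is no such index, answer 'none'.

Answer: 2

Derivation:
Start: bits=00000000
After insert 'hen': sets bits 4 6 7 -> bits=00001011
After insert 'ram': sets bits 1 3 7 -> bits=01011011
insert 'eel' would touch bits 1 2; currently bit1=1, bit2=0
Bits that are 0 among those (would change 0->1): 2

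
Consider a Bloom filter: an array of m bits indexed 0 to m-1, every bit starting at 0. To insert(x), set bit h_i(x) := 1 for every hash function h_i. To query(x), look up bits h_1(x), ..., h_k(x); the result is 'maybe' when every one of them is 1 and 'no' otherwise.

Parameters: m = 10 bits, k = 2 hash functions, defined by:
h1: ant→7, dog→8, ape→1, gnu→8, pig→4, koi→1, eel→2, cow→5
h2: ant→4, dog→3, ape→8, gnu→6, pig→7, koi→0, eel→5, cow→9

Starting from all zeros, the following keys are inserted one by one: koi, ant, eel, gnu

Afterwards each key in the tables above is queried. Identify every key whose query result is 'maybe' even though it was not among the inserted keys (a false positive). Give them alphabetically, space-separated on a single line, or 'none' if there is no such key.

Start: bits=0000000000
After insert 'koi': sets bits 0 1 -> bits=1100000000
After insert 'ant': sets bits 4 7 -> bits=1100100100
After insert 'eel': sets bits 2 5 -> bits=1110110100
After insert 'gnu': sets bits 6 8 -> bits=1110111110
Not inserted: ape cow dog pig — query each against bits=1110111110:
query ape: checks bit1=1, bit8=1 (all 1) -> maybe => FALSE POSITIVE
query cow: checks bit5=1, bit9=0 (has a 0) -> no => not a false positive
query dog: checks bit3=0, bit8=1 (has a 0) -> no => not a false positive
query pig: checks bit4=1, bit7=1 (all 1) -> maybe => FALSE POSITIVE
False positives (alphabetical): ape pig

Answer: ape pig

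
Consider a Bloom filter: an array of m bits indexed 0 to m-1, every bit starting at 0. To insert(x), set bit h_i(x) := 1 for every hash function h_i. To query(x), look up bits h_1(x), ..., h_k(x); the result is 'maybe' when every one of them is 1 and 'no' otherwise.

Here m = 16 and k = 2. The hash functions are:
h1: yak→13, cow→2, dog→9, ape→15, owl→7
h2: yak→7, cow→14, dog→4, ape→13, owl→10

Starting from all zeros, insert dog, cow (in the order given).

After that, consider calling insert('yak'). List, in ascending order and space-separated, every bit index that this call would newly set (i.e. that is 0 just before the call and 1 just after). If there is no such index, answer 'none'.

Answer: 7 13

Derivation:
Start: bits=0000000000000000
After insert 'dog': sets bits 4 9 -> bits=0000100001000000
After insert 'cow': sets bits 2 14 -> bits=0010100001000010
insert 'yak' would touch bits 7 13; currently bit7=0, bit13=0
Bits that are 0 among those (would change 0->1): 7 13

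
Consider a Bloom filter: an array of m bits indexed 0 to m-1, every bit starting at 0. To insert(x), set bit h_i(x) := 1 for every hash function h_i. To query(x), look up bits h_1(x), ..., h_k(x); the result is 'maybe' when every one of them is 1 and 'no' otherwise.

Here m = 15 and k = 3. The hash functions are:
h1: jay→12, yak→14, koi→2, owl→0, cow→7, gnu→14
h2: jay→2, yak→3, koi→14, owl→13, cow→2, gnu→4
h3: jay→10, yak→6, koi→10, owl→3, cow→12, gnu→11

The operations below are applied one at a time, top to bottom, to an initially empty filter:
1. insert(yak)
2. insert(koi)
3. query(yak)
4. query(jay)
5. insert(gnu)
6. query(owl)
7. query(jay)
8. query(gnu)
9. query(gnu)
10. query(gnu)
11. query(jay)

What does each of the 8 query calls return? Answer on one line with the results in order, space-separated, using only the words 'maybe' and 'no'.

Answer: maybe no no no maybe maybe maybe no

Derivation:
Start: bits=000000000000000
Op 1: insert yak -> sets bits 3 6 14 -> bits=000100100000001
Op 2: insert koi -> sets bits 2 10 14 -> bits=001100100010001
Op 3: query yak -> checks bit3=1, bit6=1, bit14=1 (all 1) -> maybe
Op 4: query jay -> checks bit2=1, bit10=1, bit12=0 (has a 0) -> no
Op 5: insert gnu -> sets bits 4 11 14 -> bits=001110100011001
Op 6: query owl -> checks bit0=0, bit3=1, bit13=0 (has a 0) -> no
Op 7: query jay -> checks bit2=1, bit10=1, bit12=0 (has a 0) -> no
Op 8: query gnu -> checks bit4=1, bit11=1, bit14=1 (all 1) -> maybe
Op 9: query gnu -> checks bit4=1, bit11=1, bit14=1 (all 1) -> maybe
Op 10: query gnu -> checks bit4=1, bit11=1, bit14=1 (all 1) -> maybe
Op 11: query jay -> checks bit2=1, bit10=1, bit12=0 (has a 0) -> no
Query results in order: maybe no no no maybe maybe maybe no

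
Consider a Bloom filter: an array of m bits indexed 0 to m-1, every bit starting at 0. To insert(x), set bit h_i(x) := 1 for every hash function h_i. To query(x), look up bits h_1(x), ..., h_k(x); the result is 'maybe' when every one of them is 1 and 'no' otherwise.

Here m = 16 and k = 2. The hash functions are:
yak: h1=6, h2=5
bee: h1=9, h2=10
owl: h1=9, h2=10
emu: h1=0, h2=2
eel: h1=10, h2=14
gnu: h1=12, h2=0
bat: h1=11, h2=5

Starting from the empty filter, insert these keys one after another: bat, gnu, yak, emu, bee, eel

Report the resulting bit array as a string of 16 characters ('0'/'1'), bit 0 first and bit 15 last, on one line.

Start: bits=0000000000000000
After insert 'bat': sets bits 5 11 -> bits=0000010000010000
After insert 'gnu': sets bits 0 12 -> bits=1000010000011000
After insert 'yak': sets bits 5 6 -> bits=1000011000011000
After insert 'emu': sets bits 0 2 -> bits=1010011000011000
After insert 'bee': sets bits 9 10 -> bits=1010011001111000
After insert 'eel': sets bits 10 14 -> bits=1010011001111010

Answer: 1010011001111010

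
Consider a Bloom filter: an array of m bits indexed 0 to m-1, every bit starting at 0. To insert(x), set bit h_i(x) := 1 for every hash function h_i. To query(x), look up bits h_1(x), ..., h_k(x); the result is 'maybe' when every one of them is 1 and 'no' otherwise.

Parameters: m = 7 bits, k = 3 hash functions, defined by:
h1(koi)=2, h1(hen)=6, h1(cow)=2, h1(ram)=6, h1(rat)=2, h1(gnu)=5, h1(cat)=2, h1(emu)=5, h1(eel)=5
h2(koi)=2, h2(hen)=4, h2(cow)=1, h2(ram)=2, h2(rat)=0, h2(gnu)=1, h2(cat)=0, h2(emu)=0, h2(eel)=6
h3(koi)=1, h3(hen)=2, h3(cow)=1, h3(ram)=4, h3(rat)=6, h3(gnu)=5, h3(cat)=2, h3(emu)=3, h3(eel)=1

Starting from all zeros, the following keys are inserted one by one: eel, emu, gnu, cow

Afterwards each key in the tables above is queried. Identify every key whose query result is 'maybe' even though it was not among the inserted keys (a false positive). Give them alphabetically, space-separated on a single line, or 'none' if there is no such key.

Answer: cat koi rat

Derivation:
Start: bits=0000000
After insert 'eel': sets bits 1 5 6 -> bits=0100011
After insert 'emu': sets bits 0 3 5 -> bits=1101011
After insert 'gnu': sets bits 1 5 -> bits=1101011
After insert 'cow': sets bits 1 2 -> bits=1111011
Not inserted: cat hen koi ram rat — query each against bits=1111011:
query cat: checks bit0=1, bit2=1 (all 1) -> maybe => FALSE POSITIVE
query hen: checks bit2=1, bit4=0, bit6=1 (has a 0) -> no => not a false positive
query koi: checks bit1=1, bit2=1 (all 1) -> maybe => FALSE POSITIVE
query ram: checks bit2=1, bit4=0, bit6=1 (has a 0) -> no => not a false positive
query rat: checks bit0=1, bit2=1, bit6=1 (all 1) -> maybe => FALSE POSITIVE
False positives (alphabetical): cat koi rat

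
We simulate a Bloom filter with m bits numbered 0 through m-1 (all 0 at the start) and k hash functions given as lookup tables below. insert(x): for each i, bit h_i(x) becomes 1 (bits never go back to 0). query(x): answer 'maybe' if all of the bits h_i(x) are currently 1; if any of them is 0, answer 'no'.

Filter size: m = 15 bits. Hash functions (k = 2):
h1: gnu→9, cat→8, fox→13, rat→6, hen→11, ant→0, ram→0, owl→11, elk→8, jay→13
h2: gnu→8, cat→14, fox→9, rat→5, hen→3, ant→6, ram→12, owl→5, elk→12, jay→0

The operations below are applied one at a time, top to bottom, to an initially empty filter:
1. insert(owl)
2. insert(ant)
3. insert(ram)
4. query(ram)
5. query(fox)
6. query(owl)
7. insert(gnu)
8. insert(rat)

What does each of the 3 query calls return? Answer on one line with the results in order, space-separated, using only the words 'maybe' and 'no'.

Answer: maybe no maybe

Derivation:
Start: bits=000000000000000
Op 1: insert owl -> sets bits 5 11 -> bits=000001000001000
Op 2: insert ant -> sets bits 0 6 -> bits=100001100001000
Op 3: insert ram -> sets bits 0 12 -> bits=100001100001100
Op 4: query ram -> checks bit0=1, bit12=1 (all 1) -> maybe
Op 5: query fox -> checks bit9=0, bit13=0 (has a 0) -> no
Op 6: query owl -> checks bit5=1, bit11=1 (all 1) -> maybe
Op 7: insert gnu -> sets bits 8 9 -> bits=100001101101100
Op 8: insert rat -> sets bits 5 6 -> bits=100001101101100
Query results in order: maybe no maybe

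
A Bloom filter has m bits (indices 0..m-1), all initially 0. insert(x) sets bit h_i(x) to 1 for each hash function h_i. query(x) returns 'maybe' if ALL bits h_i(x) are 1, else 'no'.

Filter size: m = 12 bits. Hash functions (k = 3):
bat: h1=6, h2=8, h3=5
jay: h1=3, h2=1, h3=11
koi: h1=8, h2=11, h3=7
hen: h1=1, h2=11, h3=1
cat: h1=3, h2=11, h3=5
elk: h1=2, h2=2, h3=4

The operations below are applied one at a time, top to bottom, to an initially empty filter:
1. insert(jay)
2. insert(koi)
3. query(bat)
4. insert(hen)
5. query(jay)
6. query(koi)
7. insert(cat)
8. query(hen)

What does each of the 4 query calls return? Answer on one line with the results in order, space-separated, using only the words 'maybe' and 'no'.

Answer: no maybe maybe maybe

Derivation:
Start: bits=000000000000
Op 1: insert jay -> sets bits 1 3 11 -> bits=010100000001
Op 2: insert koi -> sets bits 7 8 11 -> bits=010100011001
Op 3: query bat -> checks bit5=0, bit6=0, bit8=1 (has a 0) -> no
Op 4: insert hen -> sets bits 1 11 -> bits=010100011001
Op 5: query jay -> checks bit1=1, bit3=1, bit11=1 (all 1) -> maybe
Op 6: query koi -> checks bit7=1, bit8=1, bit11=1 (all 1) -> maybe
Op 7: insert cat -> sets bits 3 5 11 -> bits=010101011001
Op 8: query hen -> checks bit1=1, bit11=1 (all 1) -> maybe
Query results in order: no maybe maybe maybe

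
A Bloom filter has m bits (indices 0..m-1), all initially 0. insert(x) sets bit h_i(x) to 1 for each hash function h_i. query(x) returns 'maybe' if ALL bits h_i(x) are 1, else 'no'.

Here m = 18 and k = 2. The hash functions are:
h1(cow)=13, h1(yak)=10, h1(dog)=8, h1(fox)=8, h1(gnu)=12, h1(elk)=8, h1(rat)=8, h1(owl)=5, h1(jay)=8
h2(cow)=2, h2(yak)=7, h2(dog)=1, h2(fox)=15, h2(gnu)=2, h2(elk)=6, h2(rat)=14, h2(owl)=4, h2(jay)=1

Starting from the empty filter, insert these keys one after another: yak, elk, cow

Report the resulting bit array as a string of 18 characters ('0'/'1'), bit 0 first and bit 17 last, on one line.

Answer: 001000111010010000

Derivation:
Start: bits=000000000000000000
After insert 'yak': sets bits 7 10 -> bits=000000010010000000
After insert 'elk': sets bits 6 8 -> bits=000000111010000000
After insert 'cow': sets bits 2 13 -> bits=001000111010010000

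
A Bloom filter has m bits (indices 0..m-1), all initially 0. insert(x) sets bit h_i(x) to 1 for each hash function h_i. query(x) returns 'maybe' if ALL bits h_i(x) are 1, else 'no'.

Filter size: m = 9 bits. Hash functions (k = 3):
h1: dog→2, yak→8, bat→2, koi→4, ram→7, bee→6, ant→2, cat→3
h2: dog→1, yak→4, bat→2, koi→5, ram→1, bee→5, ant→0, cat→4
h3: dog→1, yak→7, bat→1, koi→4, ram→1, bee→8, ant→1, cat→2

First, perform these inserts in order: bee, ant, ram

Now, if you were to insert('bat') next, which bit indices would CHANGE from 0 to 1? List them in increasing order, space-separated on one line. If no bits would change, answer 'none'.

Answer: none

Derivation:
Start: bits=000000000
After insert 'bee': sets bits 5 6 8 -> bits=000001101
After insert 'ant': sets bits 0 1 2 -> bits=111001101
After insert 'ram': sets bits 1 7 -> bits=111001111
insert 'bat' would touch bits 1 2; currently bit1=1, bit2=1
Bits that are 0 among those (would change 0->1): none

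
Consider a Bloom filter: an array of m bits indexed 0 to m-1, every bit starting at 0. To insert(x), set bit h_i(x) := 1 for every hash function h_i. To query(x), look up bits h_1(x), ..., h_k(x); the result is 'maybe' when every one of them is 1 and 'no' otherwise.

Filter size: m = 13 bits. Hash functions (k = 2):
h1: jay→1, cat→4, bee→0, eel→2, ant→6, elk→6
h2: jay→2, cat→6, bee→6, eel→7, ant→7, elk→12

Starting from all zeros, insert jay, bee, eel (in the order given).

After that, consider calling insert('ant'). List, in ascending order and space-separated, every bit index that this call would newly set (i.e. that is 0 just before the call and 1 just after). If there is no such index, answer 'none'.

Start: bits=0000000000000
After insert 'jay': sets bits 1 2 -> bits=0110000000000
After insert 'bee': sets bits 0 6 -> bits=1110001000000
After insert 'eel': sets bits 2 7 -> bits=1110001100000
insert 'ant' would touch bits 6 7; currently bit6=1, bit7=1
Bits that are 0 among those (would change 0->1): none

Answer: none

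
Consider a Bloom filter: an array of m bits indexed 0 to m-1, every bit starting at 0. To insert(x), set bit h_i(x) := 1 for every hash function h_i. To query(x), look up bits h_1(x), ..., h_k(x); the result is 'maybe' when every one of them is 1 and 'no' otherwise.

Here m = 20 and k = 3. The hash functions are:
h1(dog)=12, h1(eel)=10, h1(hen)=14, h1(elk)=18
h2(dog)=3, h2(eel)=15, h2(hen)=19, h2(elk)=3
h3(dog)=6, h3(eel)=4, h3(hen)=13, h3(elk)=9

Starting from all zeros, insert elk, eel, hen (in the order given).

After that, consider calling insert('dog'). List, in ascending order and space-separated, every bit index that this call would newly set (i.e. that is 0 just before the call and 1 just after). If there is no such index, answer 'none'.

Answer: 6 12

Derivation:
Start: bits=00000000000000000000
After insert 'elk': sets bits 3 9 18 -> bits=00010000010000000010
After insert 'eel': sets bits 4 10 15 -> bits=00011000011000010010
After insert 'hen': sets bits 13 14 19 -> bits=00011000011001110011
insert 'dog' would touch bits 3 6 12; currently bit3=1, bit6=0, bit12=0
Bits that are 0 among those (would change 0->1): 6 12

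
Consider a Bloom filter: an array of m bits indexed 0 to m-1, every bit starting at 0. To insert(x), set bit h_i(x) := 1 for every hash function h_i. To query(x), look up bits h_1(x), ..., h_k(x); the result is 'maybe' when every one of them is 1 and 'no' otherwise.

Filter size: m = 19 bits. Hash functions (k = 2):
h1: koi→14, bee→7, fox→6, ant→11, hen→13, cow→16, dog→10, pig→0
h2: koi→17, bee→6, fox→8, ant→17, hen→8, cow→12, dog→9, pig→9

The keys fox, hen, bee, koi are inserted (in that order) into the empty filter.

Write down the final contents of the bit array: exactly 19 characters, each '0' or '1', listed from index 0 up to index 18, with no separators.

Answer: 0000001110000110010

Derivation:
Start: bits=0000000000000000000
After insert 'fox': sets bits 6 8 -> bits=0000001010000000000
After insert 'hen': sets bits 8 13 -> bits=0000001010000100000
After insert 'bee': sets bits 6 7 -> bits=0000001110000100000
After insert 'koi': sets bits 14 17 -> bits=0000001110000110010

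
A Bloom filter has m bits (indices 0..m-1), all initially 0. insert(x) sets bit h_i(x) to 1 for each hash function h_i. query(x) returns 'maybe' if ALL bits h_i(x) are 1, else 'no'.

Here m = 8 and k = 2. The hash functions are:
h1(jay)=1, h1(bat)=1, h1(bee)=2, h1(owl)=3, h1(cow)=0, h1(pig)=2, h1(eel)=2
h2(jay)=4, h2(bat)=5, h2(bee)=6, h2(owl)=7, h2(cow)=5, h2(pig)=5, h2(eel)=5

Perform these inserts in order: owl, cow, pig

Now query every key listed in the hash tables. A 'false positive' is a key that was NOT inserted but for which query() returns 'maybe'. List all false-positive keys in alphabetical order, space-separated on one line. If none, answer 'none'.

Answer: eel

Derivation:
Start: bits=00000000
After insert 'owl': sets bits 3 7 -> bits=00010001
After insert 'cow': sets bits 0 5 -> bits=10010101
After insert 'pig': sets bits 2 5 -> bits=10110101
Not inserted: bat bee eel jay — query each against bits=10110101:
query bat: checks bit1=0, bit5=1 (has a 0) -> no => not a false positive
query bee: checks bit2=1, bit6=0 (has a 0) -> no => not a false positive
query eel: checks bit2=1, bit5=1 (all 1) -> maybe => FALSE POSITIVE
query jay: checks bit1=0, bit4=0 (has a 0) -> no => not a false positive
False positives (alphabetical): eel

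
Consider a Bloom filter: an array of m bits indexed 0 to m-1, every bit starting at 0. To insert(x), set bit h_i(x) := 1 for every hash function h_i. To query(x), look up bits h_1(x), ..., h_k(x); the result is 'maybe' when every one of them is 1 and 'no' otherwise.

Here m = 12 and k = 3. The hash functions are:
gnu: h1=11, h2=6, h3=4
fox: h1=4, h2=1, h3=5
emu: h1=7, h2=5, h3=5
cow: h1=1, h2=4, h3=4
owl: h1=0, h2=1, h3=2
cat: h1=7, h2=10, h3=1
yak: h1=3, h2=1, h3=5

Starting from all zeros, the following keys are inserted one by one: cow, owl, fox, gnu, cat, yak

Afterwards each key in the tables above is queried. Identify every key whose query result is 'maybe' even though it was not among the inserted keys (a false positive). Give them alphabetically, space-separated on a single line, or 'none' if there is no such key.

Answer: emu

Derivation:
Start: bits=000000000000
After insert 'cow': sets bits 1 4 -> bits=010010000000
After insert 'owl': sets bits 0 1 2 -> bits=111010000000
After insert 'fox': sets bits 1 4 5 -> bits=111011000000
After insert 'gnu': sets bits 4 6 11 -> bits=111011100001
After insert 'cat': sets bits 1 7 10 -> bits=111011110011
After insert 'yak': sets bits 1 3 5 -> bits=111111110011
Not inserted: emu — query each against bits=111111110011:
query emu: checks bit5=1, bit7=1 (all 1) -> maybe => FALSE POSITIVE
False positives (alphabetical): emu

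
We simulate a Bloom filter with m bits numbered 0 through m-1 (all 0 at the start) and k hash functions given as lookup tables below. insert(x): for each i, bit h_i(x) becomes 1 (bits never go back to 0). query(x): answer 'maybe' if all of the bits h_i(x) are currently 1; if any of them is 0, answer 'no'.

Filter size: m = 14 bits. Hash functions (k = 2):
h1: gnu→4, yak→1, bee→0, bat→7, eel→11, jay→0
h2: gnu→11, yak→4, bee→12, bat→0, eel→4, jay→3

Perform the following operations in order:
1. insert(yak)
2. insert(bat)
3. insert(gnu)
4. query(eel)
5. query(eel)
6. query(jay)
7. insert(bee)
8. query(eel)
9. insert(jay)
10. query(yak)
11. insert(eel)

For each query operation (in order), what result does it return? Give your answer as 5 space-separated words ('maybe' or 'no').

Start: bits=00000000000000
Op 1: insert yak -> sets bits 1 4 -> bits=01001000000000
Op 2: insert bat -> sets bits 0 7 -> bits=11001001000000
Op 3: insert gnu -> sets bits 4 11 -> bits=11001001000100
Op 4: query eel -> checks bit4=1, bit11=1 (all 1) -> maybe
Op 5: query eel -> checks bit4=1, bit11=1 (all 1) -> maybe
Op 6: query jay -> checks bit0=1, bit3=0 (has a 0) -> no
Op 7: insert bee -> sets bits 0 12 -> bits=11001001000110
Op 8: query eel -> checks bit4=1, bit11=1 (all 1) -> maybe
Op 9: insert jay -> sets bits 0 3 -> bits=11011001000110
Op 10: query yak -> checks bit1=1, bit4=1 (all 1) -> maybe
Op 11: insert eel -> sets bits 4 11 -> bits=11011001000110
Query results in order: maybe maybe no maybe maybe

Answer: maybe maybe no maybe maybe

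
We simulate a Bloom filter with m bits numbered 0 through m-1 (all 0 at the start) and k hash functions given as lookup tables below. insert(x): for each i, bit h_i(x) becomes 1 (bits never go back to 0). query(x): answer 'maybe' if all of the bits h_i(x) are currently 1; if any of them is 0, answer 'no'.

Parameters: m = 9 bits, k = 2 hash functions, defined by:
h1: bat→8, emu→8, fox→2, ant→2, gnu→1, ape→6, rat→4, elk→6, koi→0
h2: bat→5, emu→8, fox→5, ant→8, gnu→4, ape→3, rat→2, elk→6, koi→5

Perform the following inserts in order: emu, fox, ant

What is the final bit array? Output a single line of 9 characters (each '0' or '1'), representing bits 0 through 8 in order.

Answer: 001001001

Derivation:
Start: bits=000000000
After insert 'emu': sets bits 8 -> bits=000000001
After insert 'fox': sets bits 2 5 -> bits=001001001
After insert 'ant': sets bits 2 8 -> bits=001001001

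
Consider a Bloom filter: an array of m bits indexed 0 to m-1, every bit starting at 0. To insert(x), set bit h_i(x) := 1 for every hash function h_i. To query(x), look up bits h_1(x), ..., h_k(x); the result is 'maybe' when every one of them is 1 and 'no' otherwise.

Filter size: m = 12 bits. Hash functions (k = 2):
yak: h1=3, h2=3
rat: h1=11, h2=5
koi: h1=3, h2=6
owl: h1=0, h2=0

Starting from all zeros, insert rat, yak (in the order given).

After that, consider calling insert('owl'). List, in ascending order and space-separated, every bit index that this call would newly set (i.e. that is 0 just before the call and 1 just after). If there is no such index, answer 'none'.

Answer: 0

Derivation:
Start: bits=000000000000
After insert 'rat': sets bits 5 11 -> bits=000001000001
After insert 'yak': sets bits 3 -> bits=000101000001
insert 'owl' would touch bits 0; currently bit0=0
Bits that are 0 among those (would change 0->1): 0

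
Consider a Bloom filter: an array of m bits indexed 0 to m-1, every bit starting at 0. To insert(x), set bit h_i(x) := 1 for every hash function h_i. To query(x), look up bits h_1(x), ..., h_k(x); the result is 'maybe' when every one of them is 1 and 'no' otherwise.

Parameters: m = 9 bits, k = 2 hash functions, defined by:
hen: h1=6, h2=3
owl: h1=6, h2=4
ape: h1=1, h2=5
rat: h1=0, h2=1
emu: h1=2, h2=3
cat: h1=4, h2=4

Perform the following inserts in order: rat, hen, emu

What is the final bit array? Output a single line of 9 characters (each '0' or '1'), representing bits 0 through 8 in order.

Start: bits=000000000
After insert 'rat': sets bits 0 1 -> bits=110000000
After insert 'hen': sets bits 3 6 -> bits=110100100
After insert 'emu': sets bits 2 3 -> bits=111100100

Answer: 111100100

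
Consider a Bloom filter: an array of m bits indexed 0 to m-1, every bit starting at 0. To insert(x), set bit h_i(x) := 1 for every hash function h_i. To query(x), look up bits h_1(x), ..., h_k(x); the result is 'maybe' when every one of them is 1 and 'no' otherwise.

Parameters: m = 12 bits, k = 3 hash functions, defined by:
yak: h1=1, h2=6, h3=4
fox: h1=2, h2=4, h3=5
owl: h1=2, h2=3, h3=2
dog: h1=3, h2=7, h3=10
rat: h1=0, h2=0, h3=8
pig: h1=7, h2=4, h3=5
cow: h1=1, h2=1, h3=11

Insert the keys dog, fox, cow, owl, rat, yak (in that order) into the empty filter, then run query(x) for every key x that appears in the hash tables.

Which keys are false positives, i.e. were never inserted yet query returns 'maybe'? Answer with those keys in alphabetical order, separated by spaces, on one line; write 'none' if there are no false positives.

Answer: pig

Derivation:
Start: bits=000000000000
After insert 'dog': sets bits 3 7 10 -> bits=000100010010
After insert 'fox': sets bits 2 4 5 -> bits=001111010010
After insert 'cow': sets bits 1 11 -> bits=011111010011
After insert 'owl': sets bits 2 3 -> bits=011111010011
After insert 'rat': sets bits 0 8 -> bits=111111011011
After insert 'yak': sets bits 1 4 6 -> bits=111111111011
Not inserted: pig — query each against bits=111111111011:
query pig: checks bit4=1, bit5=1, bit7=1 (all 1) -> maybe => FALSE POSITIVE
False positives (alphabetical): pig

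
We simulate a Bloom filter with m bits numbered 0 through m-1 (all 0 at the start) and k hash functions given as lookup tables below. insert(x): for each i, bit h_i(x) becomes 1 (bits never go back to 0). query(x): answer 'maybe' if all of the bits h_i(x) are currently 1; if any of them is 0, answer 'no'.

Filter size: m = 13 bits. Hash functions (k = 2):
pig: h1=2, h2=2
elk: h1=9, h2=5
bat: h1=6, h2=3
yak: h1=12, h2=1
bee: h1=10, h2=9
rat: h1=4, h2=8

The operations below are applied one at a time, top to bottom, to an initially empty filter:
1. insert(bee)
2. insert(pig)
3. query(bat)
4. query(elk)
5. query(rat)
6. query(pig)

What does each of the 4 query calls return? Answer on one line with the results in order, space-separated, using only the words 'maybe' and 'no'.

Start: bits=0000000000000
Op 1: insert bee -> sets bits 9 10 -> bits=0000000001100
Op 2: insert pig -> sets bits 2 -> bits=0010000001100
Op 3: query bat -> checks bit3=0, bit6=0 (has a 0) -> no
Op 4: query elk -> checks bit5=0, bit9=1 (has a 0) -> no
Op 5: query rat -> checks bit4=0, bit8=0 (has a 0) -> no
Op 6: query pig -> checks bit2=1 (all 1) -> maybe
Query results in order: no no no maybe

Answer: no no no maybe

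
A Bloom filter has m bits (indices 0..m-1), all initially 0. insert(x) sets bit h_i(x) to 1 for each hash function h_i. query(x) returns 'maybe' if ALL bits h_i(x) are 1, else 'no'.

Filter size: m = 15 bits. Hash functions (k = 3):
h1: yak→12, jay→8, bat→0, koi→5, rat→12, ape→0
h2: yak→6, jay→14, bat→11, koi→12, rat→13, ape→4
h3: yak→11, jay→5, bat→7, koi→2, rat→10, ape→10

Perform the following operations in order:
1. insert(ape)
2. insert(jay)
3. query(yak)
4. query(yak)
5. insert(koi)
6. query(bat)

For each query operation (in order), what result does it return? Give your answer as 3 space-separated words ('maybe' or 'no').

Start: bits=000000000000000
Op 1: insert ape -> sets bits 0 4 10 -> bits=100010000010000
Op 2: insert jay -> sets bits 5 8 14 -> bits=100011001010001
Op 3: query yak -> checks bit6=0, bit11=0, bit12=0 (has a 0) -> no
Op 4: query yak -> checks bit6=0, bit11=0, bit12=0 (has a 0) -> no
Op 5: insert koi -> sets bits 2 5 12 -> bits=101011001010101
Op 6: query bat -> checks bit0=1, bit7=0, bit11=0 (has a 0) -> no
Query results in order: no no no

Answer: no no no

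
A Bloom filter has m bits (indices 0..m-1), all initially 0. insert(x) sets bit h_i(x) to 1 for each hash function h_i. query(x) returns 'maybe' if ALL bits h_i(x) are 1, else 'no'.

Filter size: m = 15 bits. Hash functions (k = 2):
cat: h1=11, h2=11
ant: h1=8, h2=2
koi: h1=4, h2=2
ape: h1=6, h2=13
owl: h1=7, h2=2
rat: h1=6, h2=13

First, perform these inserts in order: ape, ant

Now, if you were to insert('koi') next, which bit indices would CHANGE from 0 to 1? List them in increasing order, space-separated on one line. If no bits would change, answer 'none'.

Answer: 4

Derivation:
Start: bits=000000000000000
After insert 'ape': sets bits 6 13 -> bits=000000100000010
After insert 'ant': sets bits 2 8 -> bits=001000101000010
insert 'koi' would touch bits 2 4; currently bit2=1, bit4=0
Bits that are 0 among those (would change 0->1): 4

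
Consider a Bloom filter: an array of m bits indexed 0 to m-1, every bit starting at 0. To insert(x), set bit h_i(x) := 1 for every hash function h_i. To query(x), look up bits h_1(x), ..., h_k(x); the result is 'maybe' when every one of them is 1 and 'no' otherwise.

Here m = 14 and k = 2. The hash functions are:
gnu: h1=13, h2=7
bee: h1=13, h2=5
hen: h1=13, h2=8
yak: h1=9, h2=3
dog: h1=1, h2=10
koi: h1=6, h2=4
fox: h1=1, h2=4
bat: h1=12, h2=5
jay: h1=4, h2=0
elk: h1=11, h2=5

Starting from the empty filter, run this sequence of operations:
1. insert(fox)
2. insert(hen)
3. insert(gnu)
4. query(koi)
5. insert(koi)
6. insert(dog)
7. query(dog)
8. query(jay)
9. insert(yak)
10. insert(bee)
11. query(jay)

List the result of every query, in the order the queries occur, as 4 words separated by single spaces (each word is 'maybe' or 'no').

Answer: no maybe no no

Derivation:
Start: bits=00000000000000
Op 1: insert fox -> sets bits 1 4 -> bits=01001000000000
Op 2: insert hen -> sets bits 8 13 -> bits=01001000100001
Op 3: insert gnu -> sets bits 7 13 -> bits=01001001100001
Op 4: query koi -> checks bit4=1, bit6=0 (has a 0) -> no
Op 5: insert koi -> sets bits 4 6 -> bits=01001011100001
Op 6: insert dog -> sets bits 1 10 -> bits=01001011101001
Op 7: query dog -> checks bit1=1, bit10=1 (all 1) -> maybe
Op 8: query jay -> checks bit0=0, bit4=1 (has a 0) -> no
Op 9: insert yak -> sets bits 3 9 -> bits=01011011111001
Op 10: insert bee -> sets bits 5 13 -> bits=01011111111001
Op 11: query jay -> checks bit0=0, bit4=1 (has a 0) -> no
Query results in order: no maybe no no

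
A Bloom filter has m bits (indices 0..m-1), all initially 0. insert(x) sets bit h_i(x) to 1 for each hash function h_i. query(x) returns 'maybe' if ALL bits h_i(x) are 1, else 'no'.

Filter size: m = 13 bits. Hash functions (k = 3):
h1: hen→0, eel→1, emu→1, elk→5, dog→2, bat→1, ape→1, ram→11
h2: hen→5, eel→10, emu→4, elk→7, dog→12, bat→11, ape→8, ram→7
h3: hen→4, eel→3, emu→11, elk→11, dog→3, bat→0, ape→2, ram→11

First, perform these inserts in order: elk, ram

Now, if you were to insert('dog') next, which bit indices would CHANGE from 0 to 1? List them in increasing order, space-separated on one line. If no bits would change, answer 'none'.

Start: bits=0000000000000
After insert 'elk': sets bits 5 7 11 -> bits=0000010100010
After insert 'ram': sets bits 7 11 -> bits=0000010100010
insert 'dog' would touch bits 2 3 12; currently bit2=0, bit3=0, bit12=0
Bits that are 0 among those (would change 0->1): 2 3 12

Answer: 2 3 12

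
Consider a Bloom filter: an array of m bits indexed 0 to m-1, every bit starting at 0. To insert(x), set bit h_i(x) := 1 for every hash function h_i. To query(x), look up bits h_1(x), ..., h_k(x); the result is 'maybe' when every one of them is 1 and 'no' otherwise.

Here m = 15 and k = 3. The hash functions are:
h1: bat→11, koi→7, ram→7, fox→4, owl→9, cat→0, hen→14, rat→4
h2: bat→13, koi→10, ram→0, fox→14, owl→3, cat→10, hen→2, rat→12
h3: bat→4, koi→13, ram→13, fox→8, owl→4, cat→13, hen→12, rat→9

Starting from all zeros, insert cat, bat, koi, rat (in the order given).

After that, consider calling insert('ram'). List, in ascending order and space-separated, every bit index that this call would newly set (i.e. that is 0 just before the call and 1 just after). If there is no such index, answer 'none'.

Start: bits=000000000000000
After insert 'cat': sets bits 0 10 13 -> bits=100000000010010
After insert 'bat': sets bits 4 11 13 -> bits=100010000011010
After insert 'koi': sets bits 7 10 13 -> bits=100010010011010
After insert 'rat': sets bits 4 9 12 -> bits=100010010111110
insert 'ram' would touch bits 0 7 13; currently bit0=1, bit7=1, bit13=1
Bits that are 0 among those (would change 0->1): none

Answer: none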